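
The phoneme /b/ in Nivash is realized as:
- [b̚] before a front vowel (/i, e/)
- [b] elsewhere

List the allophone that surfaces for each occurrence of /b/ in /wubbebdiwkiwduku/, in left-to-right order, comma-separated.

Occurrence 1 (position 3): no conditioning environment matches → elsewhere allophone [b].
Occurrence 2 (position 4): before a front vowel (/i, e/) → [b̚].
Occurrence 3 (position 6): no conditioning environment matches → elsewhere allophone [b].

[b], [b̚], [b]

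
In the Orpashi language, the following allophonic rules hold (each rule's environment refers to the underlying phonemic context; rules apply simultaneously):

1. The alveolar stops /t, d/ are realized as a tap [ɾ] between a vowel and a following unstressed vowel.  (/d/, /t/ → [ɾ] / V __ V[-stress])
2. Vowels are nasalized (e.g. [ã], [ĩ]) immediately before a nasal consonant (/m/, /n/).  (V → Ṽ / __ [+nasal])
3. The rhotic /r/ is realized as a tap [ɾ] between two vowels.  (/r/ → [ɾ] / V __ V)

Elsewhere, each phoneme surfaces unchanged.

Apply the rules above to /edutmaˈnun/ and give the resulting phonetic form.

/e/ (word-initial) is in the target of rule 2 but the environment (before a nasal consonant) is not met → [e].
/d/ meets the environment for rule 1 (between a vowel and a following unstressed vowel) → [ɾ].
/u/ (between /d/ and /t/) fails the environment for rule 2, so it stays [u].
/t/ (between /u/ and /m/) fails the environment for rule 1, so it stays [t].
/m/ — not in any rule's target class → [m].
/a/ (between /m/ and /n/) occurs before a nasal consonant → [ã] by rule 2.
/n/ stays [n].
/u/ — between /n/ and /n/, before a nasal consonant — surfaces as [ũ] (rule 2).
/n/ — not in any rule's target class → [n].

[eɾutmãˈnũn]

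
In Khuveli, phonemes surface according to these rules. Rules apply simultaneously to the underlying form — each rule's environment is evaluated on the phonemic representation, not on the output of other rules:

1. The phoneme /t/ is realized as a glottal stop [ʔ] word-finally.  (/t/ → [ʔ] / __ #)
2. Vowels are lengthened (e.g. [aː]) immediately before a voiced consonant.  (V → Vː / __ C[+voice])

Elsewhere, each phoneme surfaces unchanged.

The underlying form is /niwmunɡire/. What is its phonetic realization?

[niːwmuːnɡiːre]

/n/ (word-initial): no rule targets it → [n].
/i/ (between /n/ and /w/) occurs before a voiced consonant → [iː] by rule 2.
/w/ (between /i/ and /m/) is unaffected → [w].
/m/ (between /w/ and /u/): no rule targets it → [m].
/u/ — between /m/ and /n/, before a voiced consonant — surfaces as [uː] (rule 2).
/n/ — not in any rule's target class → [n].
/ɡ/ — not in any rule's target class → [ɡ].
Rule 2 applies to /i/ (between /ɡ/ and /r/: before a voiced consonant) → [iː].
/r/ (between /i/ and /e/): no rule targets it → [r].
/e/ (word-final) is in the target of rule 2 but the environment (before a voiced consonant) is not met → [e].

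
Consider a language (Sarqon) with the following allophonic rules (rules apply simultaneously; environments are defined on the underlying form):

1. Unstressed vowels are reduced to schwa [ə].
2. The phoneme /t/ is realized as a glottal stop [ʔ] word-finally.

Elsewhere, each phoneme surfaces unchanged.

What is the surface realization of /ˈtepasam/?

[ˈtepəsəm]

/t/ (word-initial) fails the environment for rule 2, so it stays [t].
/e/ — between /t/ and /p/; rule 1 does not apply here → [e].
/p/ (between /e/ and /a/) is unaffected → [p].
/a/ — between /p/ and /s/, in an unstressed syllable — surfaces as [ə] (rule 1).
/s/ stays [s].
/a/ meets the environment for rule 1 (in an unstressed syllable) → [ə].
/m/ stays [m].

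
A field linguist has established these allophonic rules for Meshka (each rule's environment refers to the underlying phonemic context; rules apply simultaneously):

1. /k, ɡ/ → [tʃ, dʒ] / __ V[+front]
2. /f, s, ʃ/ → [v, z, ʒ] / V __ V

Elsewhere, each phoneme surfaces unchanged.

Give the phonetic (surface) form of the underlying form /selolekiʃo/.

/s/ (word-initial): rule 2 targets it, but not between two vowels → unchanged [s].
/e/ — not in any rule's target class → [e].
/l/ (between /e/ and /o/): no rule targets it → [l].
/o/ — not in any rule's target class → [o].
/l/ stays [l].
/e/ (between /l/ and /k/) is unaffected → [e].
/k/ (between /e/ and /i/): before a front vowel, so rule 1 applies → [tʃ].
/i/ stays [i].
/ʃ/ (between /i/ and /o/): between two vowels, so rule 2 applies → [ʒ].
/o/ stays [o].

[seloletʃiʒo]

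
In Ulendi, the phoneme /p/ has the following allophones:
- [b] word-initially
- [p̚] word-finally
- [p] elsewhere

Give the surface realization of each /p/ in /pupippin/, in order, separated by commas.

Occurrence 1 (position 1): word-initially → [b].
Occurrence 2 (position 3): no conditioning environment matches → elsewhere allophone [p].
Occurrence 3 (position 5): no conditioning environment matches → elsewhere allophone [p].
Occurrence 4 (position 6): no conditioning environment matches → elsewhere allophone [p].

[b], [p], [p], [p]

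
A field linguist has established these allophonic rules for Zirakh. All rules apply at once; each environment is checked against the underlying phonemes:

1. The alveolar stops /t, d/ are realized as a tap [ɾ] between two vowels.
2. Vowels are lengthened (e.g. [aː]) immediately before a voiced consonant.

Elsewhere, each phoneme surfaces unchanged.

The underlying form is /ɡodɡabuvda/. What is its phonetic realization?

[ɡoːdɡaːbuːvda]

/ɡ/ (word-initial) is unaffected → [ɡ].
/o/ — between /ɡ/ and /d/, before a voiced consonant — surfaces as [oː] (rule 2).
/d/ — between /o/ and /ɡ/; rule 1 does not apply here → [d].
/ɡ/ (between /d/ and /a/) is unaffected → [ɡ].
Rule 2 applies to /a/ (between /ɡ/ and /b/: before a voiced consonant) → [aː].
/b/ (between /a/ and /u/): no rule targets it → [b].
Rule 2 applies to /u/ (between /b/ and /v/: before a voiced consonant) → [uː].
/v/ stays [v].
/d/ — between /v/ and /a/; rule 1 does not apply here → [d].
/a/ (word-final): rule 2 targets it, but not before a voiced consonant → unchanged [a].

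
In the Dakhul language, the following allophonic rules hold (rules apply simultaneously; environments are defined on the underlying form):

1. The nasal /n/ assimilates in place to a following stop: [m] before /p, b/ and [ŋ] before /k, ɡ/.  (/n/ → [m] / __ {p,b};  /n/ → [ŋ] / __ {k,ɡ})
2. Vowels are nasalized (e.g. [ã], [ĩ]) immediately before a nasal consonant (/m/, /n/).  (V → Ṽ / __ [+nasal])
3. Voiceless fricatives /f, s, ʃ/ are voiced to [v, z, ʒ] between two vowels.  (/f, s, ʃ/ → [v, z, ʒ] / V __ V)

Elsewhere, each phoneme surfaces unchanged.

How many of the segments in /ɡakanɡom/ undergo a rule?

Segments that undergo a rule: /a/ → [ã] (rule 2); /n/ → [ŋ] (rule 1); /o/ → [õ] (rule 2).
All other segments surface unchanged.

3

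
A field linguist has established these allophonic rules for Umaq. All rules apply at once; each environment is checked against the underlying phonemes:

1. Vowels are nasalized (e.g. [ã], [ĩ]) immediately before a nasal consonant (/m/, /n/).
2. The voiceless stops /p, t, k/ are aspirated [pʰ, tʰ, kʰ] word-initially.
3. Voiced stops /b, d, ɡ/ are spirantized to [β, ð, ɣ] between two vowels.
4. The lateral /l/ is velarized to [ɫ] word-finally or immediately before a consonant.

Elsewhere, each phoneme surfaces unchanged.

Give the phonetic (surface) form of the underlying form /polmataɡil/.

[pʰoɫmataɣiɫ]

/p/ meets the environment for rule 2 (word-initially) → [pʰ].
/o/ (between /p/ and /l/): rule 1 targets it, but not before a nasal consonant → unchanged [o].
/l/ meets the environment for rule 4 (word-finally or immediately before a consonant) → [ɫ].
/a/ (between /m/ and /t/) is in the target of rule 1 but the environment (before a nasal consonant) is not met → [a].
/t/ (between /a/ and /a/) fails the environment for rule 2, so it stays [t].
/a/ (between /t/ and /ɡ/) fails the environment for rule 1, so it stays [a].
Rule 3 applies to /ɡ/ (between /a/ and /i/: between two vowels) → [ɣ].
/i/ (between /ɡ/ and /l/) fails the environment for rule 1, so it stays [i].
/l/ (word-final): word-finally or immediately before a consonant, so rule 4 applies → [ɫ].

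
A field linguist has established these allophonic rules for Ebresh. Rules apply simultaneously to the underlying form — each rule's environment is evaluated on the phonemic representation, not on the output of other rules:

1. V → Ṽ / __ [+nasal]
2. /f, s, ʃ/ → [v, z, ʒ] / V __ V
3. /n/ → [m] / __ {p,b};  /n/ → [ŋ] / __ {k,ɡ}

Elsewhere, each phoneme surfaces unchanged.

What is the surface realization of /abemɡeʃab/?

/a/ — word-initial; rule 1 does not apply here → [a].
/b/ (between /a/ and /e/) is unaffected → [b].
/e/ — between /b/ and /m/, before a nasal consonant — surfaces as [ẽ] (rule 1).
/m/ stays [m].
/ɡ/ (between /m/ and /e/) is unaffected → [ɡ].
/e/ — between /ɡ/ and /ʃ/; rule 1 does not apply here → [e].
/ʃ/ meets the environment for rule 2 (between two vowels) → [ʒ].
/a/ (between /ʃ/ and /b/) is in the target of rule 1 but the environment (before a nasal consonant) is not met → [a].
/b/ (word-final): no rule targets it → [b].

[abẽmɡeʒab]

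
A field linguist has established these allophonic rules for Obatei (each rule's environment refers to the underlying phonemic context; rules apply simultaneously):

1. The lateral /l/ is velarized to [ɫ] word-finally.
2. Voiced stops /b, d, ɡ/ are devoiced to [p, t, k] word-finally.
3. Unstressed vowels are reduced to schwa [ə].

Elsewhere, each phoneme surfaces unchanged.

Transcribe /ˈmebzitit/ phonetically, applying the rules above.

[ˈmebzətət]

/m/ (word-initial): no rule targets it → [m].
/e/ (between /m/ and /b/) is in the target of rule 3 but the environment (in an unstressed syllable) is not met → [e].
/b/ (between /e/ and /z/) is in the target of rule 2 but the environment (word-finally) is not met → [b].
/z/ stays [z].
/i/ meets the environment for rule 3 (in an unstressed syllable) → [ə].
/t/ (between /i/ and /i/): no rule targets it → [t].
/i/ (between /t/ and /t/) occurs in an unstressed syllable → [ə] by rule 3.
/t/ (word-final) is unaffected → [t].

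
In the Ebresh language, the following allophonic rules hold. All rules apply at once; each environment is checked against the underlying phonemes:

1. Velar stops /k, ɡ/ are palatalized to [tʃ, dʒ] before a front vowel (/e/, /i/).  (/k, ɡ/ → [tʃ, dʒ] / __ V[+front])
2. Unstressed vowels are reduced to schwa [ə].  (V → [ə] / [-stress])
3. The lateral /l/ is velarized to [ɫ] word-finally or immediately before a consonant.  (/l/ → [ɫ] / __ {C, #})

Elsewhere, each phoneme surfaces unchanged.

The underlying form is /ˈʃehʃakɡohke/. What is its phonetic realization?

[ˈʃehʃəkɡəhtʃə]

/ʃ/ (word-initial) is unaffected → [ʃ].
/e/ (between /ʃ/ and /h/): rule 2 targets it, but not in an unstressed syllable → unchanged [e].
/h/ (between /e/ and /ʃ/) is unaffected → [h].
/ʃ/ — not in any rule's target class → [ʃ].
/a/ (between /ʃ/ and /k/) occurs in an unstressed syllable → [ə] by rule 2.
/k/ (between /a/ and /ɡ/) is in the target of rule 1 but the environment (before a front vowel) is not met → [k].
/ɡ/ (between /k/ and /o/): rule 1 targets it, but not before a front vowel → unchanged [ɡ].
/o/ (between /ɡ/ and /h/): in an unstressed syllable, so rule 2 applies → [ə].
/h/ (between /o/ and /k/) is unaffected → [h].
/k/ meets the environment for rule 1 (before a front vowel) → [tʃ].
/e/ — word-final, in an unstressed syllable — surfaces as [ə] (rule 2).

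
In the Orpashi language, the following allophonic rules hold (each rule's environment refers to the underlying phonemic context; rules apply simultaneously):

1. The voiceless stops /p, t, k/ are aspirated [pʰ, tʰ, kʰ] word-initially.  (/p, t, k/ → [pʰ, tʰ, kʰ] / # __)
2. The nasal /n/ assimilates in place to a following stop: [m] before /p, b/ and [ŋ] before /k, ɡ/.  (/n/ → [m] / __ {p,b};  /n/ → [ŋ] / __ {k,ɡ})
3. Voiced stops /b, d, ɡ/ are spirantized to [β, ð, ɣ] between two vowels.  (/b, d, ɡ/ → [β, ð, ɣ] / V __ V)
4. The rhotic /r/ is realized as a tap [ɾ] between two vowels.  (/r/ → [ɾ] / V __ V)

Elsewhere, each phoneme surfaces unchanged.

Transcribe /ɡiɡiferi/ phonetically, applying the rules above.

/ɡ/ (word-initial) fails the environment for rule 3, so it stays [ɡ].
/i/ — not in any rule's target class → [i].
/ɡ/ meets the environment for rule 3 (between two vowels) → [ɣ].
/i/ — not in any rule's target class → [i].
/f/ (between /i/ and /e/): no rule targets it → [f].
/e/ — not in any rule's target class → [e].
/r/ meets the environment for rule 4 (between two vowels) → [ɾ].
/i/ stays [i].

[ɡiɣifeɾi]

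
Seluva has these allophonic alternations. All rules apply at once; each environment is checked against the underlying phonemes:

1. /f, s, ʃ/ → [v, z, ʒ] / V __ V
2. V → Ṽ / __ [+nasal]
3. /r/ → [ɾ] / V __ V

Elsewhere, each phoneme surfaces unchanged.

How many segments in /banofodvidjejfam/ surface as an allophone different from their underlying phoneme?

Segments that undergo a rule: /a/ → [ã] (rule 2); /f/ → [v] (rule 1); /a/ → [ã] (rule 2).
All other segments surface unchanged.

3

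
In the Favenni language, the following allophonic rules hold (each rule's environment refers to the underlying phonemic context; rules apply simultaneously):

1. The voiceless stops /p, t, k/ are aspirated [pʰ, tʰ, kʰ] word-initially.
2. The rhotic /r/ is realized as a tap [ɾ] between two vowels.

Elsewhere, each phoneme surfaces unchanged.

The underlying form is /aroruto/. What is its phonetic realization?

/r/ — between /a/ and /o/, between two vowels — surfaces as [ɾ] (rule 2).
/r/ (between /o/ and /u/): between two vowels, so rule 2 applies → [ɾ].
/t/ (between /u/ and /o/): rule 1 targets it, but not word-initially → unchanged [t].

[aɾoɾuto]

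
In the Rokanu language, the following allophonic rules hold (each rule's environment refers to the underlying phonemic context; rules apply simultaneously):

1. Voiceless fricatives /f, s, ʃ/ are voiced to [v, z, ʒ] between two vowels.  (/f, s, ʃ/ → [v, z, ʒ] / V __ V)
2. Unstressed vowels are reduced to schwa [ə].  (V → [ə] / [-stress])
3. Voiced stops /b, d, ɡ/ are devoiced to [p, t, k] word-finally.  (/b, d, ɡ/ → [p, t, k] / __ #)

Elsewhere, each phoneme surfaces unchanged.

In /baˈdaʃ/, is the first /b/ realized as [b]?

Yes

/b/ (word-initial) is in the target of rule 3 but the environment (word-finally) is not met → [b].
The actual realization is [b], which matches [b].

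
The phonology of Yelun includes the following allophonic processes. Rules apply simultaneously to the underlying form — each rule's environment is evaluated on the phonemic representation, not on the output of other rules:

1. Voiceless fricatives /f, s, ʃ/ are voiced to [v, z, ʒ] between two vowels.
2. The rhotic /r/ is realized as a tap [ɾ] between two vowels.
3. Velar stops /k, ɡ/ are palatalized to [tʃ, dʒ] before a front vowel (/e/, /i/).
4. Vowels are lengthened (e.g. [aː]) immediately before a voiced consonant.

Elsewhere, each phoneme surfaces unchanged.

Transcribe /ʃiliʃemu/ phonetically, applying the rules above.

[ʃiːliʒeːmu]

/ʃ/ — word-initial; rule 1 does not apply here → [ʃ].
/i/ meets the environment for rule 4 (before a voiced consonant) → [iː].
/i/ — between /l/ and /ʃ/; rule 4 does not apply here → [i].
/ʃ/ (between /i/ and /e/): between two vowels, so rule 1 applies → [ʒ].
/e/ — between /ʃ/ and /m/, before a voiced consonant — surfaces as [eː] (rule 4).
/u/ (word-final): rule 4 targets it, but not before a voiced consonant → unchanged [u].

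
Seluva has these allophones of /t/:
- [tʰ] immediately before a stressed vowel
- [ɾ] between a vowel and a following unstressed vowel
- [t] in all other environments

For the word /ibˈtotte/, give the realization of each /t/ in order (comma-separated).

[tʰ], [t], [t]

Occurrence 1 (position 3): immediately before a stressed vowel → [tʰ].
Occurrence 2 (position 5): no conditioning environment matches → elsewhere allophone [t].
Occurrence 3 (position 6): no conditioning environment matches → elsewhere allophone [t].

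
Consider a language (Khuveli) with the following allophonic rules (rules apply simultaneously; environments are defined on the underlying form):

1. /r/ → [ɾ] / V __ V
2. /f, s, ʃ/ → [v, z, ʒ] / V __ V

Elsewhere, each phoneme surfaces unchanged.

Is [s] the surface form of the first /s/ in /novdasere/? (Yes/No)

/s/ (between /a/ and /e/) occurs between two vowels → [z] by rule 2.
The actual realization is [z], not [s].

No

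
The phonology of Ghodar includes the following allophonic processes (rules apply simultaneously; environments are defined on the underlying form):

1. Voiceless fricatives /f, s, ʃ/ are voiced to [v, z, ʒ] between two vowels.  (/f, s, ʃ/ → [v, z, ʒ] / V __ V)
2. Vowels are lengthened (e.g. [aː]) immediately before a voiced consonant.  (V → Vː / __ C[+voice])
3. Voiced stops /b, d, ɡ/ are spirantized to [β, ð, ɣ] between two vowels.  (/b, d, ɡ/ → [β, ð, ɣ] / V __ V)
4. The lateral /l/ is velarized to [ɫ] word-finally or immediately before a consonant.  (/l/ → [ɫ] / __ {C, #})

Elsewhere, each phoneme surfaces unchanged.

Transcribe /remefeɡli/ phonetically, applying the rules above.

[reːmeveːɡli]

/r/ (word-initial) is unaffected → [r].
/e/ (between /r/ and /m/) occurs before a voiced consonant → [eː] by rule 2.
/m/ — not in any rule's target class → [m].
/e/ (between /m/ and /f/): rule 2 targets it, but not before a voiced consonant → unchanged [e].
/f/ — between /e/ and /e/, between two vowels — surfaces as [v] (rule 1).
Rule 2 applies to /e/ (between /f/ and /ɡ/: before a voiced consonant) → [eː].
/ɡ/ (between /e/ and /l/) fails the environment for rule 3, so it stays [ɡ].
/l/ (between /ɡ/ and /i/): rule 4 targets it, but not word-finally or immediately before a consonant → unchanged [l].
/i/ (word-final): rule 2 targets it, but not before a voiced consonant → unchanged [i].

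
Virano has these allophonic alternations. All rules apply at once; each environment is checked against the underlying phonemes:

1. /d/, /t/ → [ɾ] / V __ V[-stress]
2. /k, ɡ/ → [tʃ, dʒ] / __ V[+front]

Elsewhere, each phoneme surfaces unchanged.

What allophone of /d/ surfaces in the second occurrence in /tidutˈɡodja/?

[d]

/d/ (between /o/ and /j/) fails the environment for rule 1, so it stays [d].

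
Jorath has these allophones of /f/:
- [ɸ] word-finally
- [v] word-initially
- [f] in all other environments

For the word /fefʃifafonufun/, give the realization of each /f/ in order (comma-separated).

Occurrence 1 (position 1): word-initially → [v].
Occurrence 2 (position 3): no conditioning environment matches → elsewhere allophone [f].
Occurrence 3 (position 6): no conditioning environment matches → elsewhere allophone [f].
Occurrence 4 (position 8): no conditioning environment matches → elsewhere allophone [f].
Occurrence 5 (position 12): no conditioning environment matches → elsewhere allophone [f].

[v], [f], [f], [f], [f]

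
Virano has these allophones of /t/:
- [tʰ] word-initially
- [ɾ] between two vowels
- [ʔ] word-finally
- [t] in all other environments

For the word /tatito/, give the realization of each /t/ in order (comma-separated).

[tʰ], [ɾ], [ɾ]

Occurrence 1 (position 1): word-initially → [tʰ].
Occurrence 2 (position 3): between two vowels → [ɾ].
Occurrence 3 (position 5): between two vowels → [ɾ].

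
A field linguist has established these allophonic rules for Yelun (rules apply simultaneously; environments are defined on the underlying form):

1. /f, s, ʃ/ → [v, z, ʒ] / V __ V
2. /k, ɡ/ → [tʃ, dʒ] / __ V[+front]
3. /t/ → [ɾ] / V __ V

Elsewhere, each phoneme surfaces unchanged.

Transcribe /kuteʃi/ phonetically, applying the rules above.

[kuɾeʒi]

/k/ — word-initial; rule 2 does not apply here → [k].
/u/ stays [u].
/t/ (between /u/ and /e/): between two vowels, so rule 3 applies → [ɾ].
/e/ — not in any rule's target class → [e].
Rule 1 applies to /ʃ/ (between /e/ and /i/: between two vowels) → [ʒ].
/i/ stays [i].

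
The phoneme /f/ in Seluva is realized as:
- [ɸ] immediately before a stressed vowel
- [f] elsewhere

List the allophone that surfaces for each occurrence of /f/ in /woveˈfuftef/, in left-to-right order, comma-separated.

[ɸ], [f], [f]

Occurrence 1 (position 5): immediately before a stressed vowel → [ɸ].
Occurrence 2 (position 7): no conditioning environment matches → elsewhere allophone [f].
Occurrence 3 (position 10): no conditioning environment matches → elsewhere allophone [f].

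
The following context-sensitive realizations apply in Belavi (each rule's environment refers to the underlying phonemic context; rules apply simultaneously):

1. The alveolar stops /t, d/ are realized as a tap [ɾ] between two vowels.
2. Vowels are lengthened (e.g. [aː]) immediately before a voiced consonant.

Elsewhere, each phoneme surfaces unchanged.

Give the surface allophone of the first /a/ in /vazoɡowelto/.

/a/ meets the environment for rule 2 (before a voiced consonant) → [aː].

[aː]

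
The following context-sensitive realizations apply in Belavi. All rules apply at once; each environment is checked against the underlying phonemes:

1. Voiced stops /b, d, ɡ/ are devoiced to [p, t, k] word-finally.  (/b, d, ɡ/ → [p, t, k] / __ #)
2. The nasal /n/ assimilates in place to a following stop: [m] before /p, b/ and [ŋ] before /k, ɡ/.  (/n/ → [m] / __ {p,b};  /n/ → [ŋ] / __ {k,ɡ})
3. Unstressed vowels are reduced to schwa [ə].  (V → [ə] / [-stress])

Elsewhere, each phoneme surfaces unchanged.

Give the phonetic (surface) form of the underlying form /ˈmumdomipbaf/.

/u/ (between /m/ and /m/) is in the target of rule 3 but the environment (in an unstressed syllable) is not met → [u].
/d/ — between /m/ and /o/; rule 1 does not apply here → [d].
/o/ (between /d/ and /m/) occurs in an unstressed syllable → [ə] by rule 3.
/i/ meets the environment for rule 3 (in an unstressed syllable) → [ə].
/b/ (between /p/ and /a/) is in the target of rule 1 but the environment (word-finally) is not met → [b].
/a/ (between /b/ and /f/) occurs in an unstressed syllable → [ə] by rule 3.

[ˈmumdəməpbəf]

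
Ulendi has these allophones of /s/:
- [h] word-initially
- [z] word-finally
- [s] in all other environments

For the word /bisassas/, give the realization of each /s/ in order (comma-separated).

Occurrence 1 (position 3): no conditioning environment matches → elsewhere allophone [s].
Occurrence 2 (position 5): no conditioning environment matches → elsewhere allophone [s].
Occurrence 3 (position 6): no conditioning environment matches → elsewhere allophone [s].
Occurrence 4 (position 8): word-finally → [z].

[s], [s], [s], [z]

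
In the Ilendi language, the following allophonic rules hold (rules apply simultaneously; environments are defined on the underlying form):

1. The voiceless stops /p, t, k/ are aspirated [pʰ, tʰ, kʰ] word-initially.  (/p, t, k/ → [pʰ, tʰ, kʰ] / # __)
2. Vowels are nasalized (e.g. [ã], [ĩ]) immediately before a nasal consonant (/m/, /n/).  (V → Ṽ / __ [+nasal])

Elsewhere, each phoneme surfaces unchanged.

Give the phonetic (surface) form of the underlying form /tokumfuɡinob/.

/t/ (word-initial) occurs word-initially → [tʰ] by rule 1.
/o/ (between /t/ and /k/) fails the environment for rule 2, so it stays [o].
/k/ (between /o/ and /u/) is in the target of rule 1 but the environment (word-initially) is not met → [k].
/u/ (between /k/ and /m/) occurs before a nasal consonant → [ũ] by rule 2.
/u/ — between /f/ and /ɡ/; rule 2 does not apply here → [u].
/i/ meets the environment for rule 2 (before a nasal consonant) → [ĩ].
/o/ (between /n/ and /b/): rule 2 targets it, but not before a nasal consonant → unchanged [o].

[tʰokũmfuɡĩnob]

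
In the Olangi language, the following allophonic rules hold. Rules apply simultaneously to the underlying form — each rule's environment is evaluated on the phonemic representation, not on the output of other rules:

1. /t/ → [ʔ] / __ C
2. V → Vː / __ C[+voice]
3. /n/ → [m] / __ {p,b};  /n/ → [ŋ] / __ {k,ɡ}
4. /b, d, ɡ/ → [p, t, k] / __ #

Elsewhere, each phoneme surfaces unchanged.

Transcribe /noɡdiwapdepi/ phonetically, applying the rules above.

[noːɡdiːwapdepi]

/n/ (word-initial) is in the target of rule 3 but the environment (before a labial or velar stop) is not met → [n].
/o/ (between /n/ and /ɡ/) occurs before a voiced consonant → [oː] by rule 2.
/ɡ/ — between /o/ and /d/; rule 4 does not apply here → [ɡ].
/d/ (between /ɡ/ and /i/): rule 4 targets it, but not word-finally → unchanged [d].
/i/ meets the environment for rule 2 (before a voiced consonant) → [iː].
/w/ — not in any rule's target class → [w].
/a/ (between /w/ and /p/) fails the environment for rule 2, so it stays [a].
/p/ — not in any rule's target class → [p].
/d/ — between /p/ and /e/; rule 4 does not apply here → [d].
/e/ — between /d/ and /p/; rule 2 does not apply here → [e].
/p/ (between /e/ and /i/) is unaffected → [p].
/i/ (word-final) fails the environment for rule 2, so it stays [i].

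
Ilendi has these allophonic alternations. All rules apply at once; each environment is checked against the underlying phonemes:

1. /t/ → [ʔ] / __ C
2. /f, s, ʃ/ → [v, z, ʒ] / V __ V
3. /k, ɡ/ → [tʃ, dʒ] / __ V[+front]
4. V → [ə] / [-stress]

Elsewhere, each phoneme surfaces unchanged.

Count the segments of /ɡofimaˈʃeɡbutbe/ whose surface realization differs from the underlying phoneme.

8

Segments that undergo a rule: /o/ → [ə] (rule 4); /f/ → [v] (rule 2); /i/ → [ə] (rule 4); /a/ → [ə] (rule 4); /ʃ/ → [ʒ] (rule 2); /u/ → [ə] (rule 4); /t/ → [ʔ] (rule 1); /e/ → [ə] (rule 4).
All other segments surface unchanged.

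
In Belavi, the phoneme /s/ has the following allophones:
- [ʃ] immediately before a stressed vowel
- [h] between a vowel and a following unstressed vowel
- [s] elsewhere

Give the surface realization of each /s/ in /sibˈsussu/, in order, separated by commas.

[s], [ʃ], [s], [s]

Occurrence 1 (position 1): no conditioning environment matches → elsewhere allophone [s].
Occurrence 2 (position 4): immediately before a stressed vowel → [ʃ].
Occurrence 3 (position 6): no conditioning environment matches → elsewhere allophone [s].
Occurrence 4 (position 7): no conditioning environment matches → elsewhere allophone [s].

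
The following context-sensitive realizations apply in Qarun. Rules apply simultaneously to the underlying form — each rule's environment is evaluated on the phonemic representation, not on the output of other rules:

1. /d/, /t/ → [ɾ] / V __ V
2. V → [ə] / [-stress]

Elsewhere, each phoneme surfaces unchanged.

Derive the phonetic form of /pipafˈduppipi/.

/p/ stays [p].
/i/ (between /p/ and /p/) occurs in an unstressed syllable → [ə] by rule 2.
/p/ — not in any rule's target class → [p].
/a/ — between /p/ and /f/, in an unstressed syllable — surfaces as [ə] (rule 2).
/f/ stays [f].
/d/ — between /f/ and /u/; rule 1 does not apply here → [d].
/u/ (between /d/ and /p/): rule 2 targets it, but not in an unstressed syllable → unchanged [u].
/p/ stays [p].
/p/ stays [p].
Rule 2 applies to /i/ (between /p/ and /p/: in an unstressed syllable) → [ə].
/p/ (between /i/ and /i/): no rule targets it → [p].
/i/ (word-final): in an unstressed syllable, so rule 2 applies → [ə].

[pəpəfˈduppəpə]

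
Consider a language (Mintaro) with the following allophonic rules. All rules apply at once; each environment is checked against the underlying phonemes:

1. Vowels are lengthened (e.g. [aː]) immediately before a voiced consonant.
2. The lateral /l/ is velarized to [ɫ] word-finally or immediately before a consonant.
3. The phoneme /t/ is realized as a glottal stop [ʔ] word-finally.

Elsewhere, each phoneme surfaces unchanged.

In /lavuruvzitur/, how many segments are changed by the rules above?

Segments that undergo a rule: /a/ → [aː] (rule 1); /u/ → [uː] (rule 1); /u/ → [uː] (rule 1); /u/ → [uː] (rule 1).
All other segments surface unchanged.

4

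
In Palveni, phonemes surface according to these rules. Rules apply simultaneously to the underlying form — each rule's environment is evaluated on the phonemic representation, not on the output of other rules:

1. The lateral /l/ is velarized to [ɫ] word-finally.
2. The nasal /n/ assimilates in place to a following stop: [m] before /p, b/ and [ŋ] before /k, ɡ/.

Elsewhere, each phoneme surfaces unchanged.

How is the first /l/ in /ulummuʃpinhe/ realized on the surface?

[l]

/l/ (between /u/ and /u/): rule 1 targets it, but not word-finally → unchanged [l].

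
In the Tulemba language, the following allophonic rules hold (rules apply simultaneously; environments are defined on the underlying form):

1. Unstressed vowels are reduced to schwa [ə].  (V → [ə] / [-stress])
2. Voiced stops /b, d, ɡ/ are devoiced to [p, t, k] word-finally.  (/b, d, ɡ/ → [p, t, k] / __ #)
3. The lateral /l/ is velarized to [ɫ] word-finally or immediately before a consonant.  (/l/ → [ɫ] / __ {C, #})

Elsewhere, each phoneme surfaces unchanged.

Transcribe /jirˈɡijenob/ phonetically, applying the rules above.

[jərˈɡijənəp]

/j/ (word-initial): no rule targets it → [j].
Rule 1 applies to /i/ (between /j/ and /r/: in an unstressed syllable) → [ə].
/r/ (between /i/ and /ɡ/): no rule targets it → [r].
/ɡ/ (between /r/ and /i/): rule 2 targets it, but not word-finally → unchanged [ɡ].
/i/ (between /ɡ/ and /j/): rule 1 targets it, but not in an unstressed syllable → unchanged [i].
/j/ (between /i/ and /e/): no rule targets it → [j].
/e/ (between /j/ and /n/): in an unstressed syllable, so rule 1 applies → [ə].
/n/ stays [n].
/o/ — between /n/ and /b/, in an unstressed syllable — surfaces as [ə] (rule 1).
Rule 2 applies to /b/ (word-final: word-finally) → [p].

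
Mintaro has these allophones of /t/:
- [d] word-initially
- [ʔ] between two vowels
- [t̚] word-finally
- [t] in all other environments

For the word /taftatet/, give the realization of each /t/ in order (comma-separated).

[d], [t], [ʔ], [t̚]

Occurrence 1 (position 1): word-initially → [d].
Occurrence 2 (position 4): no conditioning environment matches → elsewhere allophone [t].
Occurrence 3 (position 6): between two vowels → [ʔ].
Occurrence 4 (position 8): word-finally → [t̚].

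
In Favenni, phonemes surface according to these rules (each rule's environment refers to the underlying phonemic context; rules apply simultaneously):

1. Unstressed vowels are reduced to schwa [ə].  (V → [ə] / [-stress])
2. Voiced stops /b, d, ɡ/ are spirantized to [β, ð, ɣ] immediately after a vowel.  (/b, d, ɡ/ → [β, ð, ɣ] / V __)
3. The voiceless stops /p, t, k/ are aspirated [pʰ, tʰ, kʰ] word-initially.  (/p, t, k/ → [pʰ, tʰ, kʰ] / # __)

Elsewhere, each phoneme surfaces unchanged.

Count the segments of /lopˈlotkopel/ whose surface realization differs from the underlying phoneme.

Segments that undergo a rule: /o/ → [ə] (rule 1); /o/ → [ə] (rule 1); /e/ → [ə] (rule 1).
All other segments surface unchanged.

3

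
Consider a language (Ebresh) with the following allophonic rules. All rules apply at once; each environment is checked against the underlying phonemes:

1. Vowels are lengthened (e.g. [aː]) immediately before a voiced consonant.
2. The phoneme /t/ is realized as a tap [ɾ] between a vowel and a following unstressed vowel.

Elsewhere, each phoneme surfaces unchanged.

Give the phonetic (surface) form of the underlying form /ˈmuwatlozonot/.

/u/ (between /m/ and /w/): before a voiced consonant, so rule 1 applies → [uː].
/a/ (between /w/ and /t/) is in the target of rule 1 but the environment (before a voiced consonant) is not met → [a].
/t/ (between /a/ and /l/) is in the target of rule 2 but the environment (between a vowel and a following unstressed vowel) is not met → [t].
/o/ (between /l/ and /z/) occurs before a voiced consonant → [oː] by rule 1.
/o/ — between /z/ and /n/, before a voiced consonant — surfaces as [oː] (rule 1).
/o/ (between /n/ and /t/) fails the environment for rule 1, so it stays [o].
/t/ (word-final): rule 2 targets it, but not between a vowel and a following unstressed vowel → unchanged [t].

[ˈmuːwatloːzoːnot]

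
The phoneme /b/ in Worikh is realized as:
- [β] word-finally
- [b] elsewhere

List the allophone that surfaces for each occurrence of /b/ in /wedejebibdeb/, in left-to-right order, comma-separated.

Occurrence 1 (position 7): no conditioning environment matches → elsewhere allophone [b].
Occurrence 2 (position 9): no conditioning environment matches → elsewhere allophone [b].
Occurrence 3 (position 12): word-finally → [β].

[b], [b], [β]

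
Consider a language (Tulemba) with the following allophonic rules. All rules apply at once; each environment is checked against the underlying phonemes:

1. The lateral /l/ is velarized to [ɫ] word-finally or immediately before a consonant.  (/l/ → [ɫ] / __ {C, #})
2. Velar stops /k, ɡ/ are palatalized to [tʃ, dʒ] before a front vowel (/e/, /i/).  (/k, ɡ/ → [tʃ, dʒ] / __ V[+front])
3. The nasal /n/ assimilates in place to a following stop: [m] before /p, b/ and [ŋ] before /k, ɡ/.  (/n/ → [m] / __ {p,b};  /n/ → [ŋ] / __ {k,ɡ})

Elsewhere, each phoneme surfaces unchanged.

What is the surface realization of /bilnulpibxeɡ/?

/b/ — not in any rule's target class → [b].
/i/ stays [i].
/l/ — between /i/ and /n/, word-finally or immediately before a consonant — surfaces as [ɫ] (rule 1).
/n/ — between /l/ and /u/; rule 3 does not apply here → [n].
/u/ — not in any rule's target class → [u].
/l/ (between /u/ and /p/): word-finally or immediately before a consonant, so rule 1 applies → [ɫ].
/p/ (between /l/ and /i/): no rule targets it → [p].
/i/ (between /p/ and /b/) is unaffected → [i].
/b/ (between /i/ and /x/) is unaffected → [b].
/x/ (between /b/ and /e/) is unaffected → [x].
/e/ — not in any rule's target class → [e].
/ɡ/ — word-final; rule 2 does not apply here → [ɡ].

[biɫnuɫpibxeɡ]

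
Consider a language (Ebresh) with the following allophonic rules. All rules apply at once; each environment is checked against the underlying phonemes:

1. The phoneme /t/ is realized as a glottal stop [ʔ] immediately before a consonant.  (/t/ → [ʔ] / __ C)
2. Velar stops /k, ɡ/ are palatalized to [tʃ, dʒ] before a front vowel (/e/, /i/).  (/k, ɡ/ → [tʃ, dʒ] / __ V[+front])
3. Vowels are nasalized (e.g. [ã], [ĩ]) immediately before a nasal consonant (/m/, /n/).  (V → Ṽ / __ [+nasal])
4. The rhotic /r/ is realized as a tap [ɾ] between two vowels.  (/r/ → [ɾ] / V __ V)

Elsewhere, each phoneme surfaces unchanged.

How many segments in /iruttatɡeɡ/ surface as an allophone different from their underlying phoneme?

4

Segments that undergo a rule: /r/ → [ɾ] (rule 4); /t/ → [ʔ] (rule 1); /t/ → [ʔ] (rule 1); /ɡ/ → [dʒ] (rule 2).
All other segments surface unchanged.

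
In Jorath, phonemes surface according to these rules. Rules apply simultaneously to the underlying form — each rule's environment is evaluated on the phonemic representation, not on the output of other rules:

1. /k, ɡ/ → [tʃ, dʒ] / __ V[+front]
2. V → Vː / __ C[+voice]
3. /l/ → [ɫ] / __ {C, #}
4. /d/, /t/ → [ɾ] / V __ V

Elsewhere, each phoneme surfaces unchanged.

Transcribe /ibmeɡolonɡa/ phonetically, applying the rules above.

[iːbmeːɡoːloːnɡa]

/i/ (word-initial) occurs before a voiced consonant → [iː] by rule 2.
/b/ (between /i/ and /m/): no rule targets it → [b].
/m/ — not in any rule's target class → [m].
/e/ (between /m/ and /ɡ/): before a voiced consonant, so rule 2 applies → [eː].
/ɡ/ (between /e/ and /o/) is in the target of rule 1 but the environment (before a front vowel) is not met → [ɡ].
/o/ (between /ɡ/ and /l/) occurs before a voiced consonant → [oː] by rule 2.
/l/ — between /o/ and /o/; rule 3 does not apply here → [l].
/o/ — between /l/ and /n/, before a voiced consonant — surfaces as [oː] (rule 2).
/n/ — not in any rule's target class → [n].
/ɡ/ (between /n/ and /a/): rule 1 targets it, but not before a front vowel → unchanged [ɡ].
/a/ (word-final): rule 2 targets it, but not before a voiced consonant → unchanged [a].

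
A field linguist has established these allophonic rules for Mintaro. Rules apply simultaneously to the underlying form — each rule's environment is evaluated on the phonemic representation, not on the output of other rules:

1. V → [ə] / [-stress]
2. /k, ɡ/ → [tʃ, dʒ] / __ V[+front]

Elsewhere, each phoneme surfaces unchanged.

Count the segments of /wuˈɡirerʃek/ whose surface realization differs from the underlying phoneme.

4

Segments that undergo a rule: /u/ → [ə] (rule 1); /ɡ/ → [dʒ] (rule 2); /e/ → [ə] (rule 1); /e/ → [ə] (rule 1).
All other segments surface unchanged.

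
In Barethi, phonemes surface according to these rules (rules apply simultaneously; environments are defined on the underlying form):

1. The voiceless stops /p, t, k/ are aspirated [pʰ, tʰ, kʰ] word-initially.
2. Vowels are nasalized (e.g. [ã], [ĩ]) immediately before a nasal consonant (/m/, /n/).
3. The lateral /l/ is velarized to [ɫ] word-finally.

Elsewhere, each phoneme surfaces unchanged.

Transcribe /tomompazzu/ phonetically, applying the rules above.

[tʰõmõmpazzu]

/t/ meets the environment for rule 1 (word-initially) → [tʰ].
/o/ (between /t/ and /m/) occurs before a nasal consonant → [õ] by rule 2.
/m/ stays [m].
/o/ — between /m/ and /m/, before a nasal consonant — surfaces as [õ] (rule 2).
/m/ (between /o/ and /p/) is unaffected → [m].
/p/ (between /m/ and /a/) is in the target of rule 1 but the environment (word-initially) is not met → [p].
/a/ (between /p/ and /z/) is in the target of rule 2 but the environment (before a nasal consonant) is not met → [a].
/z/ — not in any rule's target class → [z].
/z/ — not in any rule's target class → [z].
/u/ (word-final): rule 2 targets it, but not before a nasal consonant → unchanged [u].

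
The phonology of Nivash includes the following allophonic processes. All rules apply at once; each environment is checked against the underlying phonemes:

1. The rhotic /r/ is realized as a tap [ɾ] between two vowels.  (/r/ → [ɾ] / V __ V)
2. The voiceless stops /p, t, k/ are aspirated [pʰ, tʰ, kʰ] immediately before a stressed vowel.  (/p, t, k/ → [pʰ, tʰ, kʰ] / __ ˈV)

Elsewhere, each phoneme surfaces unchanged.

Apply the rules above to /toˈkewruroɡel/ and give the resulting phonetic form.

/t/ — word-initial; rule 2 does not apply here → [t].
/o/ (between /t/ and /k/): no rule targets it → [o].
/k/ (between /o/ and /e/) occurs immediately before a stressed vowel → [kʰ] by rule 2.
/e/ — not in any rule's target class → [e].
/w/ stays [w].
/r/ — between /w/ and /u/; rule 1 does not apply here → [r].
/u/ — not in any rule's target class → [u].
/r/ (between /u/ and /o/) occurs between two vowels → [ɾ] by rule 1.
/o/ (between /r/ and /ɡ/) is unaffected → [o].
/ɡ/ (between /o/ and /e/): no rule targets it → [ɡ].
/e/ (between /ɡ/ and /l/) is unaffected → [e].
/l/ — not in any rule's target class → [l].

[toˈkʰewruɾoɡel]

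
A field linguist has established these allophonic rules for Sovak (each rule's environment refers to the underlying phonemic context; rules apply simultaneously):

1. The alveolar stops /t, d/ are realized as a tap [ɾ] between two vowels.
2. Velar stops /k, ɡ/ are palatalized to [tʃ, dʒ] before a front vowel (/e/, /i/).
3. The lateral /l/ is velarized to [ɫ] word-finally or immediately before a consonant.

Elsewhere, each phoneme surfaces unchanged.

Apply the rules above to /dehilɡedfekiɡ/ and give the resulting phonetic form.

[dehiɫdʒedfetʃiɡ]

/d/ — word-initial; rule 1 does not apply here → [d].
/e/ (between /d/ and /h/): no rule targets it → [e].
/h/ — not in any rule's target class → [h].
/i/ (between /h/ and /l/): no rule targets it → [i].
/l/ (between /i/ and /ɡ/) occurs word-finally or immediately before a consonant → [ɫ] by rule 3.
/ɡ/ (between /l/ and /e/) occurs before a front vowel → [dʒ] by rule 2.
/e/ (between /ɡ/ and /d/) is unaffected → [e].
/d/ (between /e/ and /f/): rule 1 targets it, but not between two vowels → unchanged [d].
/f/ — not in any rule's target class → [f].
/e/ (between /f/ and /k/) is unaffected → [e].
/k/ (between /e/ and /i/) occurs before a front vowel → [tʃ] by rule 2.
/i/ stays [i].
/ɡ/ (word-final): rule 2 targets it, but not before a front vowel → unchanged [ɡ].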